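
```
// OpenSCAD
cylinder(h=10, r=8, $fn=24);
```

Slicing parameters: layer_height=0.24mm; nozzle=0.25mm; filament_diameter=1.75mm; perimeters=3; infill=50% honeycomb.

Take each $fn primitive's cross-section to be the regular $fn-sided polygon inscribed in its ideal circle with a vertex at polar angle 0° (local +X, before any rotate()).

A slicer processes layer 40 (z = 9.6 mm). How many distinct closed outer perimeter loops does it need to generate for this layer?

1

At z = 9.6 mm: the r=8 cylinder contributes a regular 24-gon of circumradius 8. The result has 1 disconnected region.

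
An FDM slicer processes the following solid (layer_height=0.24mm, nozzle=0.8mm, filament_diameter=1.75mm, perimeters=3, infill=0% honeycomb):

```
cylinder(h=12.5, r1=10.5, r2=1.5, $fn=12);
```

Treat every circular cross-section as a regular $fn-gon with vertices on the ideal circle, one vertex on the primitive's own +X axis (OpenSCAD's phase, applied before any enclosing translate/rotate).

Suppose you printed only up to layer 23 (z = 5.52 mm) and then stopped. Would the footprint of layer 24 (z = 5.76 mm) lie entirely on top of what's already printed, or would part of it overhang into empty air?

Compare the two slices. At z = 5.52: the cone (r1=10.5→r2=1.5) has section circumradius 6.526 here — a regular 12-gon (area = (12/2)·6.526²·sin(360°/12) = 127.75 mm²). At z = 5.76: the cone: at t=0.461 of its height the radius interpolates to r₁+(r₂−r₁)t = 6.353, giving a regular 12-gon of that circumradius (area = (12/2)·6.353²·sin(360°/12) = 121.07 mm²). Checking containment: the cross-section at z = 5.76 is a subset of the cross-section at z = 5.52.

entirely on top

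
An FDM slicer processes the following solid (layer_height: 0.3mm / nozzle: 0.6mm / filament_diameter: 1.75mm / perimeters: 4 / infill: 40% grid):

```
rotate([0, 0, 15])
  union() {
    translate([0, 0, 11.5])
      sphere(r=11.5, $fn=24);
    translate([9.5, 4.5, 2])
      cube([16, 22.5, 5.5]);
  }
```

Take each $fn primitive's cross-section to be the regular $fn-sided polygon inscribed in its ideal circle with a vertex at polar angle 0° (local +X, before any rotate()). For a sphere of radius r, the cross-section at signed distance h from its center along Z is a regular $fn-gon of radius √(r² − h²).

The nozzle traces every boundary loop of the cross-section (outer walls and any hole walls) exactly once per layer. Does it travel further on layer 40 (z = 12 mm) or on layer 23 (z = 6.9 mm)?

layer 23 (z = 6.9 mm)

Layer 40 (z = 12): the r=11.5 sphere slices to a regular 24-gon of circumradius 11.489 (√(r²−h²) with h=0.5 from center) (perimeter = 2·24·11.489·sin(180°/24) = 71.98 mm); the cube at (9.5, 4.5) is absent (z outside [2, 7.5]); Taking the union: only the r=11.5 sphere is present, so the union is just that shape — boundary = 71.98 mm; (whole slice rotated 15° about Z — lengths, areas and connectivity unchanged). So its perimeter = 71.98 mm. Layer 23 (z = 6.9): the r=11.5 sphere contributes a regular 24-gon of circumradius √(11.5²−4.6²) = 10.540 (perimeter = 2·24·10.540·sin(180°/24) = 66.04 mm); the cube at (9.5, 4.5) is present — its section is the full 16×22.5 rectangle (perimeter 77.00 mm); Taking the union: the 2 present regions are separate (no shared area or edge), so areas and boundary lengths simply add and each stays a separate island — boundary = 143.04 mm; (rotated 15° about Z; rotation is an isometry so areas/perimeters/island counts are preserved). So its perimeter = 143.04 mm. Layer 23 is larger (143.04 vs 71.98 mm).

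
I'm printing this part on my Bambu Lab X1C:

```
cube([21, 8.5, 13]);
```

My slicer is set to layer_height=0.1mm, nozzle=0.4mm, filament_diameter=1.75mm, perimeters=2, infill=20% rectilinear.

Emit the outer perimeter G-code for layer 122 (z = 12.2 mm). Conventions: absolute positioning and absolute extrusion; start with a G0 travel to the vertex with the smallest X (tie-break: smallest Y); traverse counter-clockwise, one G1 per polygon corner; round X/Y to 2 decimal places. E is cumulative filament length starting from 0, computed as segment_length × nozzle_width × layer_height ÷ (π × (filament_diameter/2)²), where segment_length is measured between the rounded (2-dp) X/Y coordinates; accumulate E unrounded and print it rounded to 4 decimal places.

At z = 12.2 mm: the cube (footprint 21×8.5) is included at this height. The outline is a single polygon with 4 vertices. Extrusion per mm of travel: 0.4 × 0.1 / (π × 0.875²) = 0.016630. Accumulating E over each segment gives final E = 0.9812.

G0 X0.00 Y0.00 Z12.20
G1 X21.00 Y0.00 E0.3492
G1 X21.00 Y8.50 E0.4906
G1 X0.00 Y8.50 E0.8398
G1 X0.00 Y0.00 E0.9812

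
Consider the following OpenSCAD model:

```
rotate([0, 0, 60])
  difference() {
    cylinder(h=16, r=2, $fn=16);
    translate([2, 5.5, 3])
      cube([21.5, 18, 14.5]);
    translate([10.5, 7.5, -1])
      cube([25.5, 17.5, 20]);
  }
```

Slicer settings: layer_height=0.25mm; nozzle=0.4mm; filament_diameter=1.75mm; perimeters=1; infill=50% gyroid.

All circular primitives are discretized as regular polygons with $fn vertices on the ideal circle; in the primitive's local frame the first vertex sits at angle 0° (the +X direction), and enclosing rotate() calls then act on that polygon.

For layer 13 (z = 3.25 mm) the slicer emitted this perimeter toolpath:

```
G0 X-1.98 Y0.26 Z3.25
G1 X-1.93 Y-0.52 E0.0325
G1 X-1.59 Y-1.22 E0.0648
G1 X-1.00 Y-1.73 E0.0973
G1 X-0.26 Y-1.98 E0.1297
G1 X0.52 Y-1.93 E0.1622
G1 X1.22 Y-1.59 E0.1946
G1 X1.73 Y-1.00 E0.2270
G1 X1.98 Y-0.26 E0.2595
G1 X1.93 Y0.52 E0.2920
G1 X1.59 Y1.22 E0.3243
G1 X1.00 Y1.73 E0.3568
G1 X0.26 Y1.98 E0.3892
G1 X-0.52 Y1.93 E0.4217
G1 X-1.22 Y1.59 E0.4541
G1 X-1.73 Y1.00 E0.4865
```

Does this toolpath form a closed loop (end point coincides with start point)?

Start point (G0): (-1.98, 0.26). End point (last G1): the path does not return to the start — open.

no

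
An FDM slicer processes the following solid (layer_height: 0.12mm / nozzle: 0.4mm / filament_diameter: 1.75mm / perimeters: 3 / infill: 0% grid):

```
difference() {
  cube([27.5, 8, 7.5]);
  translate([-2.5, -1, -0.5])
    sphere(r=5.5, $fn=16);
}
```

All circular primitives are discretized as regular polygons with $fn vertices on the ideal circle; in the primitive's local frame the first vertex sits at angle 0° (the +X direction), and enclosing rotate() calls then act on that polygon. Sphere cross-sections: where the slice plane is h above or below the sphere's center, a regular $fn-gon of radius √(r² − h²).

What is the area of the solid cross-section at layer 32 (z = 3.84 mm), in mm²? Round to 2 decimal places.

At z = 3.84 mm: the cube (footprint 27.5×8) is included at this height (area 220.00 mm²); the sphere at (-2.5, -1): section is a regular 16-gon, circumradius = √(r²−h²) = √(5.5²−4.34²) = 3.379 (area = (16/2)·3.379²·sin(360°/16) = 34.94 mm²); After the difference (first − rest): starting from the 27.5×8 cube (220.00 mm²), the r=5.5 sphere at (-2.5, -1) partially overlaps it — only the 0.48 mm² overlap (of its 34.94 mm²) is removed, clipping the outline — area = 219.52 mm². Overall, the cross-section is a single solid region. Net area = 219.52 mm².

219.52 mm²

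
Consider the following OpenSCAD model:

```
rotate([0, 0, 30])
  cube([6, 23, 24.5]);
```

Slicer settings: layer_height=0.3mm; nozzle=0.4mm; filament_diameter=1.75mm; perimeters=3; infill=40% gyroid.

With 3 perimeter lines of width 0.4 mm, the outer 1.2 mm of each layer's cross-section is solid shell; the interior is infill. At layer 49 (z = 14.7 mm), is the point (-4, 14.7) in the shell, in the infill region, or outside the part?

At z = 14.7 mm: the 6×23 cube contributes its full rectangle; (rotated 30° about Z; rotation is an isometry so areas/perimeters/island counts are preserved). Overall, the cross-section is a single solid region. Undo the 30° rotation: the query point maps to (3.886, 14.731) in the un-rotated model frame. The nearest boundary edge runs (6.00, 0.00)→(6.00, 23.00); distance from the point to it = 2.11 mm. The point is inside the cross-section and 2.11 mm from the nearest boundary — more than the 1.2 mm shell width (3 × 0.4), so it's in the infill interior.

infill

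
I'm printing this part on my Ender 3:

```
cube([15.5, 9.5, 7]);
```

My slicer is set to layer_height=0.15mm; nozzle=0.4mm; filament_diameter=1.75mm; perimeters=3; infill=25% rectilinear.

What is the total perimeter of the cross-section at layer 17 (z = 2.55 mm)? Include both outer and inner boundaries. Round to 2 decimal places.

50.00 mm

At z = 2.55 mm: the cube is present — its section is the full 15.5×9.5 rectangle (perimeter 50.00 mm). Overall, the cross-section is a single solid region. Total boundary length (outer) = 50.00 mm.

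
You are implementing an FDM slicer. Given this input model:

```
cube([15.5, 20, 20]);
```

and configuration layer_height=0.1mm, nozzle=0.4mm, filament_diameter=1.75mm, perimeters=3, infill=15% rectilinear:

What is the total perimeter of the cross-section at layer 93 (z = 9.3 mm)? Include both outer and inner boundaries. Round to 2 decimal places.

At z = 9.3 mm: the cube (footprint 15.5×20) is included at this height (perimeter 71.00 mm). Overall, the cross-section is a single solid region. Total boundary length (outer) = 71.00 mm.

71.00 mm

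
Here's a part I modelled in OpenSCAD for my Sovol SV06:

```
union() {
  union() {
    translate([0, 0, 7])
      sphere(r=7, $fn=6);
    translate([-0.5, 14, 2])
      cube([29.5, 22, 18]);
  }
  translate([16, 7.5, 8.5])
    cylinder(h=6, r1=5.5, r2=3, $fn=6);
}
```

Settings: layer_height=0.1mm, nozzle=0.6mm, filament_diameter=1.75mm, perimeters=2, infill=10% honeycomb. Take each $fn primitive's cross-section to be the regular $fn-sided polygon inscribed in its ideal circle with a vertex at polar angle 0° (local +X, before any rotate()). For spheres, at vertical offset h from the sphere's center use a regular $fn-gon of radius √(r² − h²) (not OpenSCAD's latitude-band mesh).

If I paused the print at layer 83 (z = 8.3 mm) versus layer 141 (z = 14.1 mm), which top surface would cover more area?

Layer 83 (z = 8.3): the r=7 sphere slices to a regular 6-gon of circumradius 6.878 (√(r²−h²) with h=1.3 from center) (area = (6/2)·6.878²·sin(360°/6) = 122.91 mm²); the 29.5×22 cube at (-0.5, 14) contributes its full rectangle (area 649.00 mm²); Merging all regions: the 2 present regions are separate (no shared area or edge), so areas and boundary lengths simply add and each stays a separate island — area = 771.91 mm²; the cone at (16, 7.5) does not reach this height (z outside [8.5, 14.5]); Combining (union): only the result so far is present, so the union is just that shape — area = 771.91 mm². So its area = 771.91 mm². Layer 141 (z = 14.1): the sphere is absent (|z−center|=7.100 > r=7); the cube at (-0.5, 14) is present — its section is the full 29.5×22 rectangle (area 649.00 mm²); Merging all regions: only the 29.5×22 cube at (-0.5, 14) is present, so the union is just that shape — area = 649.00 mm²; the cone at (16, 7.5) (r1=5.5→r2=3) has section circumradius 3.167 here — a regular 6-gon (area = (6/2)·3.167²·sin(360°/6) = 26.05 mm²); Combining (union): the 2 present regions are separate (no shared area or edge), so areas and boundary lengths simply add and each stays a separate island — area = 675.05 mm². So its area = 675.05 mm². Layer 83 is larger (771.91 vs 675.05 mm²).

layer 83 (z = 8.3 mm)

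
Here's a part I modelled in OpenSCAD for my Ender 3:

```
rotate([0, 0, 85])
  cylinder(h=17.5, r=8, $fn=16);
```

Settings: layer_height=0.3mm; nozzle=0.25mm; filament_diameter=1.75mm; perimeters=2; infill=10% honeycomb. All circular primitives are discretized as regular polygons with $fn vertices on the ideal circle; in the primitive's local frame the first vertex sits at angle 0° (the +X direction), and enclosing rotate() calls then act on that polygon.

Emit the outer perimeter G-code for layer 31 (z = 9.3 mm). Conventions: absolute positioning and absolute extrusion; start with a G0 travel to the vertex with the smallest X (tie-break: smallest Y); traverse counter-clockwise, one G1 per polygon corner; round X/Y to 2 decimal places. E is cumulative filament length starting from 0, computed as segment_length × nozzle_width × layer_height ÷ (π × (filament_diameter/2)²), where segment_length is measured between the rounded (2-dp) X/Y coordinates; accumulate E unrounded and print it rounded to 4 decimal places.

At z = 9.3 mm: the r=8 cylinder contributes a regular 16-gon of circumradius 8; (whole slice rotated 85° about Z — lengths, areas and connectivity unchanged). The outline is a single polygon with 16 vertices. Extrusion per mm of travel: 0.25 × 0.3 / (π × 0.875²) = 0.031181. Accumulating E over each segment gives final E = 1.5575.

G0 X-7.97 Y0.70 Z9.30
G1 X-7.63 Y-2.41 E0.0976
G1 X-6.13 Y-5.14 E0.1947
G1 X-3.69 Y-7.10 E0.2923
G1 X-0.70 Y-7.97 E0.3894
G1 X2.41 Y-7.63 E0.4869
G1 X5.14 Y-6.13 E0.5840
G1 X7.10 Y-3.69 E0.6816
G1 X7.97 Y-0.70 E0.7787
G1 X7.63 Y2.41 E0.8763
G1 X6.13 Y5.14 E0.9734
G1 X3.69 Y7.10 E1.0710
G1 X0.70 Y7.97 E1.1681
G1 X-2.41 Y7.63 E1.2657
G1 X-5.14 Y6.13 E1.3628
G1 X-7.10 Y3.69 E1.4604
G1 X-7.97 Y0.70 E1.5575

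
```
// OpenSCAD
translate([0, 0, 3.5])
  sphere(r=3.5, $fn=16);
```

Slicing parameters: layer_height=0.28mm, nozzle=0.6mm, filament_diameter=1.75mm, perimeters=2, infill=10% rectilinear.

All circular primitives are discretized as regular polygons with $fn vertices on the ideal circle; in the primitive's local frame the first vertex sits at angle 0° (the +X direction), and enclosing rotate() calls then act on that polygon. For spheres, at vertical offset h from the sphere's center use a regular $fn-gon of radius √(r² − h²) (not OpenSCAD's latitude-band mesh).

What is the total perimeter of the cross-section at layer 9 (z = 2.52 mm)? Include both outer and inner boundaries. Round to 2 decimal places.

At z = 2.52 mm: the r=3.5 sphere contributes a regular 16-gon of circumradius √(3.5²−0.98²) = 3.360 (perimeter = 2·16·3.360·sin(180°/16) = 20.98 mm). Overall, the cross-section is a single solid region. Total boundary length (outer) = 20.98 mm.

20.98 mm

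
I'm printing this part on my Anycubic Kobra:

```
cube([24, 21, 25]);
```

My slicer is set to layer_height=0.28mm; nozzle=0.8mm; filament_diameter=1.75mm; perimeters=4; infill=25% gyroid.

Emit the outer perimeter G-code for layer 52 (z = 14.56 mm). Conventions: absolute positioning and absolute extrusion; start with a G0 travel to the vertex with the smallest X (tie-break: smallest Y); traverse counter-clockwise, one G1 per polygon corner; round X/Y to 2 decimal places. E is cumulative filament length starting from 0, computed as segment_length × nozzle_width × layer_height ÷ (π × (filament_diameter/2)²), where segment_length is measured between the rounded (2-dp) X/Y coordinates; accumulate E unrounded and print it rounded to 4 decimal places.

G0 X0.00 Y0.00 Z14.56
G1 X24.00 Y0.00 E2.2351
G1 X24.00 Y21.00 E4.1908
G1 X0.00 Y21.00 E6.4259
G1 X0.00 Y0.00 E8.3816

At z = 14.56 mm: the 24×21 cube contributes its full rectangle. The outline is a single polygon with 4 vertices. Extrusion per mm of travel: 0.8 × 0.28 / (π × 0.875²) = 0.093128. Accumulating E over each segment gives final E = 8.3816.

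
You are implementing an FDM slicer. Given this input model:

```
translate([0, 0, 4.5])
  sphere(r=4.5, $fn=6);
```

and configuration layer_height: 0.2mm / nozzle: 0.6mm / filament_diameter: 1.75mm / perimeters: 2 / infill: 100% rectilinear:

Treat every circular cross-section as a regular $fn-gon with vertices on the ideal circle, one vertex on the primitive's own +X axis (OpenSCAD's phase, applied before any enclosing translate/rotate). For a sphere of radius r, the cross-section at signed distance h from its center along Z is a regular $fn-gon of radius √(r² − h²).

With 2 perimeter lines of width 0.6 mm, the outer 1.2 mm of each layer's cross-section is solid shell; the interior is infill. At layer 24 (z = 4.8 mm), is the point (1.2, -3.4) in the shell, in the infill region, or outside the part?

At z = 4.8 mm: the r=4.5 sphere contributes a regular 6-gon of circumradius √(4.5²−0.3²) = 4.490. Overall, the cross-section is a single solid region. The nearest boundary edge runs (-2.24, -3.89)→(2.24, -3.89); distance from the point to it = 0.49 mm. The point is inside the cross-section, 0.49 mm from the nearest boundary — within the 1.2 mm shell band (2 × 0.6).

shell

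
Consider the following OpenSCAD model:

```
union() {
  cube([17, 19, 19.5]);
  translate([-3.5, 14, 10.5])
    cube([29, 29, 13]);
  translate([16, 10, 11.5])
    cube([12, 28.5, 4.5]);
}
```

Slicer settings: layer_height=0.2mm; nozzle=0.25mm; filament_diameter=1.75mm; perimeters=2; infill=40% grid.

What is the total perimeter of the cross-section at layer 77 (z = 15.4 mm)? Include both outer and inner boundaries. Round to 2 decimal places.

149.00 mm

At z = 15.4 mm: the cube is present — its section is the full 17×19 rectangle (perimeter 72.00 mm); the cube at (-3.5, 14) (footprint 29×29) is included at this height (perimeter 116.00 mm); the cube at (16, 10) is present — its section is the full 12×28.5 rectangle (perimeter 81.00 mm); Taking the union: the regions partially overlap (shared area 321.75 mm²), so the edge portions inside another operand are dropped and the merged outline is re-measured after clipping — boundary = 149.00 mm. Overall, the cross-section is a single solid region. Total boundary length (outer) = 149.00 mm.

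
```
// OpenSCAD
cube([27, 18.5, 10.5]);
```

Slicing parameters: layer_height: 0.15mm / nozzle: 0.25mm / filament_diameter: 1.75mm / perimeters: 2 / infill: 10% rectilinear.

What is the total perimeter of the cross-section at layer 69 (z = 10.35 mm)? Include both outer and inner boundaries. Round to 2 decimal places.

91.00 mm

At z = 10.35 mm: the 27×18.5 cube contributes its full rectangle (perimeter 91.00 mm). Overall, the cross-section is a single solid region. Total boundary length (outer) = 91.00 mm.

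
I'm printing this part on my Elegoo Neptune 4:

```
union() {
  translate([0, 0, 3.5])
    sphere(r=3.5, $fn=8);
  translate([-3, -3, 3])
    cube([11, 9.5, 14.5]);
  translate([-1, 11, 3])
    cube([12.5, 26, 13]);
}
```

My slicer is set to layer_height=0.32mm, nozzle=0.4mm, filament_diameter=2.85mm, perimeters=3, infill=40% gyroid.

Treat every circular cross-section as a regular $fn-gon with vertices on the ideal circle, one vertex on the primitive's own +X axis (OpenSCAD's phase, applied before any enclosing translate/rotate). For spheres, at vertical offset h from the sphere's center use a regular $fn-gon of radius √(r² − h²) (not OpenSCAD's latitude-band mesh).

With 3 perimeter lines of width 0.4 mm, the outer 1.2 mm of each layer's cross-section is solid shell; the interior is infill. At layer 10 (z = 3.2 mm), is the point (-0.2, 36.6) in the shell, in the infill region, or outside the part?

shell

At z = 3.2 mm: the sphere: section is a regular 8-gon, circumradius = √(r²−h²) = √(3.5²−0.3²) = 3.487; the cube at (-3, -3) (footprint 11×9.5) is included at this height; the cube at (-1, 11) (footprint 12.5×26) is included at this height; Taking the union: the regions partially overlap (shared area 33.25 mm²), so overlapping operands fuse into one piece — 2 connected regions. Overall, the cross-section has 2 separate islands. The nearest boundary edge runs (-1.00, 37.00)→(11.50, 37.00); distance from the point to it = 0.40 mm. (Shell/infill is judged within the island containing the point — the largest one.) The point is inside the cross-section, 0.40 mm from the nearest boundary — within the 1.2 mm shell band (3 × 0.4).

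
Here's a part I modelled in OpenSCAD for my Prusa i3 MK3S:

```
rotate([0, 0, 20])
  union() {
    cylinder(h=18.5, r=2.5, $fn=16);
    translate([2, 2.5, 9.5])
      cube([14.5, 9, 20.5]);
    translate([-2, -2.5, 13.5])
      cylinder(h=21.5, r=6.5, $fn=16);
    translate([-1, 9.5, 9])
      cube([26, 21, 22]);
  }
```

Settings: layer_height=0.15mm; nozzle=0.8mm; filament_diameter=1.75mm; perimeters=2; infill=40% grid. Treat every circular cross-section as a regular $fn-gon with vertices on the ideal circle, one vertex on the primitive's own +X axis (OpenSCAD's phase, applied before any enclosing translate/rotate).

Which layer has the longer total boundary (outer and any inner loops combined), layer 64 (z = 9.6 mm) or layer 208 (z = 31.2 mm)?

Layer 64 (z = 9.6): the r=2.5 cylinder contributes a regular 16-gon of circumradius 2.5 (perimeter = 2·16·2.500·sin(180°/16) = 15.61 mm); the cube at (2, 2.5) is present — its section is the full 14.5×9 rectangle (perimeter 47.00 mm); the cylinder at (-2, -2.5) is absent (z outside [13.5, 35]); the cube at (-1, 9.5) is present — its section is the full 26×21 rectangle (perimeter 94.00 mm); Taking the union: the regions partially overlap (shared area 29.00 mm²), so the edge portions inside another operand are dropped and the merged outline is re-measured after clipping — boundary = 123.61 mm; (rotated 20° about Z; rotation is an isometry so areas/perimeters/island counts are preserved). So its perimeter = 123.61 mm. Layer 208 (z = 31.2): the cylinder is absent (z outside [0, 18.5]); the cube at (2, 2.5) is not intersected at this z (z outside [9.5, 30]); the r=6.5 cylinder at (-2, -2.5) contributes a regular 16-gon of circumradius 6.5 (perimeter = 2·16·6.500·sin(180°/16) = 40.58 mm); the cube at (-1, 9.5) does not reach this height (z outside [9, 31]); Taking the union: only the r=6.5 cylinder at (-2, -2.5) is present, so the union is just that shape — boundary = 40.58 mm; (whole slice rotated 20° about Z — lengths, areas and connectivity unchanged). So its perimeter = 40.58 mm. Layer 64 is larger (123.61 vs 40.58 mm).

layer 64 (z = 9.6 mm)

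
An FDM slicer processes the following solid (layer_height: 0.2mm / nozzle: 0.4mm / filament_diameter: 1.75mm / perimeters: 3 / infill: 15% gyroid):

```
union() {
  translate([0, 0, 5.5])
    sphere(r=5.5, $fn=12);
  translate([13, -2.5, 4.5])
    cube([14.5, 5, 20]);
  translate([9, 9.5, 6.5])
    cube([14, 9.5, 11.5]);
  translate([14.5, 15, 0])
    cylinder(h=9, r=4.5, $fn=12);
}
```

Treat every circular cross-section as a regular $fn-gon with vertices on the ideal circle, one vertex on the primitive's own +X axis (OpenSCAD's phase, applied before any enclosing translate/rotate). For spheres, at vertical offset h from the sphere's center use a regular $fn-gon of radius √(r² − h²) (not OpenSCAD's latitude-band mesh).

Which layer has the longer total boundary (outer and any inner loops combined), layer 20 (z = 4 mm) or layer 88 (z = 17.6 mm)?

layer 88 (z = 17.6 mm)

Layer 20 (z = 4): the r=5.5 sphere slices to a regular 12-gon of circumradius 5.292 (√(r²−h²) with h=1.5 from center) (perimeter = 2·12·5.292·sin(180°/12) = 32.87 mm); the cube at (13, -2.5) does not reach this height (z outside [4.5, 24.5]); the cube at (9, 9.5) does not reach this height (z outside [6.5, 18]); the r=4.5 cylinder at (14.5, 15) gives a regular 12-gon of circumradius 4.5 (constant along its height) (perimeter = 2·12·4.500·sin(180°/12) = 27.95 mm); Taking the union: the 2 present regions are separate (no shared area or edge), so areas and boundary lengths simply add and each stays a separate island — boundary = 60.82 mm. So its perimeter = 60.82 mm. Layer 88 (z = 17.6): the sphere does not reach this height (|z−center|=12.100 > r=5.5); the cube at (13, -2.5) is present — its section is the full 14.5×5 rectangle (perimeter 39.00 mm); the cube at (9, 9.5) (footprint 14×9.5) is included at this height (perimeter 47.00 mm); the cylinder at (14.5, 15) is not intersected at this z (z outside [0, 9]); Merging all regions: the 2 present regions are separate (no shared area or edge), so areas and boundary lengths simply add and each stays a separate island — boundary = 86.00 mm. So its perimeter = 86.00 mm. Layer 88 is larger (86.00 vs 60.82 mm).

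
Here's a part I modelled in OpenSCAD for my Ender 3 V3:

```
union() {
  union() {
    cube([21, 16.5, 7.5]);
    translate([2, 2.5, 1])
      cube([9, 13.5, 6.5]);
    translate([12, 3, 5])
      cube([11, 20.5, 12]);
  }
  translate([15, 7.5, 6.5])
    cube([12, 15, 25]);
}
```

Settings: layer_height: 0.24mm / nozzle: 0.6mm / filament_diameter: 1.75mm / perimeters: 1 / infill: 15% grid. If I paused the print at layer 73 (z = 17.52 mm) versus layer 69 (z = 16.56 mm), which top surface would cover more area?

layer 69 (z = 16.56 mm)

Layer 73 (z = 17.52): the cube is not intersected at this z (z outside [0, 7.5]); the cube at (2, 2.5) is absent (z outside [1, 7.5]); the cube at (12, 3) is not intersected at this z (z outside [5, 17]); Combining (union): nothing is present at this height; the cube at (15, 7.5) is present — its section is the full 12×15 rectangle (area 180.00 mm²); Taking the union: only the 12×15 cube at (15, 7.5) is present, so the union is just that shape — area = 180.00 mm². So its area = 180.00 mm². Layer 69 (z = 16.56): the cube is not intersected at this z (z outside [0, 7.5]); the cube at (2, 2.5) is absent (z outside [1, 7.5]); the 11×20.5 cube at (12, 3) contributes its full rectangle (area 225.50 mm²); Combining (union): only the 11×20.5 cube at (12, 3) is present, so the union is just that shape — area = 225.50 mm²; the cube at (15, 7.5) (footprint 12×15) is included at this height (area 180.00 mm²); Combining (union): the regions partially overlap — summed areas 405.50 mm² minus the doubly-counted overlap 120.00 mm² gives 285.50 mm² — area = 285.50 mm². So its area = 285.50 mm². Layer 69 is larger (285.50 vs 180.00 mm²).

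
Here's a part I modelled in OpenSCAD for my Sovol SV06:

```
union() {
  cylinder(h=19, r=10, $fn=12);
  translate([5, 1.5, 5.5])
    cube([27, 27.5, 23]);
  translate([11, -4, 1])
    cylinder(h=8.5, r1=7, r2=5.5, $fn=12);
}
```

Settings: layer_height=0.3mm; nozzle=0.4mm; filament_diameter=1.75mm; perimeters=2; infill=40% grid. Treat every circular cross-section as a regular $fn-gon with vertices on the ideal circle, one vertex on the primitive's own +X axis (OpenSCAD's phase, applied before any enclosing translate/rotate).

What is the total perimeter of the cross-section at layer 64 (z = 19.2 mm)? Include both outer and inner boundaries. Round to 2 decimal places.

109.00 mm

At z = 19.2 mm: the cylinder does not reach this height (z outside [0, 19]); the cube at (5, 1.5) (footprint 27×27.5) is included at this height (perimeter 109.00 mm); the cone at (11, -4) is absent (z outside [1, 9.5]); Combining (union): only the 27×27.5 cube at (5, 1.5) is present, so the union is just that shape — boundary = 109.00 mm. Overall, the cross-section is a single solid region. Total boundary length (outer) = 109.00 mm.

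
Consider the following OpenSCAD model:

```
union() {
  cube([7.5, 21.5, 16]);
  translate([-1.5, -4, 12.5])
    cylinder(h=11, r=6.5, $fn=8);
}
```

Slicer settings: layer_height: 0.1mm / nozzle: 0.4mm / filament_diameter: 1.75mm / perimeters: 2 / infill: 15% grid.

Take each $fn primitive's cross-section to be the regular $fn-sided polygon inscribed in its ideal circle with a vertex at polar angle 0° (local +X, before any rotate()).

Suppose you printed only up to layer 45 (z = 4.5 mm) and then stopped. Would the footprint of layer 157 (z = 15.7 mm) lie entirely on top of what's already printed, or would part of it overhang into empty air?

part overhangs

Compare the two slices. At z = 4.5: the cube is present — its section is the full 7.5×21.5 rectangle (area 161.25 mm²); the cylinder at (-1.5, -4) is absent (z outside [12.5, 23.5]); Taking the union: only the 7.5×21.5 cube is present, so the union is just that shape — area = 161.25 mm². At z = 15.7: the cube is present — its section is the full 7.5×21.5 rectangle (area 161.25 mm²); the cylinder at (-1.5, -4): section is a regular 8-gon, circumradius r=6.5 (area = (8/2)·6.500²·sin(360°/8) = 119.50 mm²); Merging all regions: the regions partially overlap — summed areas 280.75 mm² minus the doubly-counted overlap 3.90 mm² gives 276.85 mm² — area = 276.85 mm². Checking containment: at z = 15.7 the cross-section extends beyond the z = 4.5 cross-section by about 115.60 mm².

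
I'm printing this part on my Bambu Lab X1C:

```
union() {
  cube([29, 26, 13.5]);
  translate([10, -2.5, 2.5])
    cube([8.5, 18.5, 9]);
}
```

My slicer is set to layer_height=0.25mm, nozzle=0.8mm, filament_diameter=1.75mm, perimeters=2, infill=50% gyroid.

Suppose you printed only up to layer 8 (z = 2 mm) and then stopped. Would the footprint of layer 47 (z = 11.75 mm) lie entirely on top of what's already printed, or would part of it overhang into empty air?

entirely on top

Compare the two slices. At z = 2: the 29×26 cube contributes its full rectangle (area 754.00 mm²); the cube at (10, -2.5) does not reach this height (z outside [2.5, 11.5]); Taking the union: only the 29×26 cube is present, so the union is just that shape — area = 754.00 mm². At z = 11.75: the cube (footprint 29×26) is included at this height (area 754.00 mm²); the cube at (10, -2.5) does not reach this height (z outside [2.5, 11.5]); Combining (union): only the 29×26 cube is present, so the union is just that shape — area = 754.00 mm². Checking containment: the cross-section at z = 11.75 is a subset of the cross-section at z = 2.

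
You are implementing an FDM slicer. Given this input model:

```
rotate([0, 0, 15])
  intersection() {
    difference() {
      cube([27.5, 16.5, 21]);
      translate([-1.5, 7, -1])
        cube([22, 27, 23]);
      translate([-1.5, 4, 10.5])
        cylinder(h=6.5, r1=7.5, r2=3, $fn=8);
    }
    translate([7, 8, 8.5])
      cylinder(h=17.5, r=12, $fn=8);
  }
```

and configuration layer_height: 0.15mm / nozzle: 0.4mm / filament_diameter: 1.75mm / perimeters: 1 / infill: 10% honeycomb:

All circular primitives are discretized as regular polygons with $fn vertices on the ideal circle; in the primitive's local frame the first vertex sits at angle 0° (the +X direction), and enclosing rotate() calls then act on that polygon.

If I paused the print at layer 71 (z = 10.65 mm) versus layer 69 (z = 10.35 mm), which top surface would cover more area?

layer 69 (z = 10.35 mm)

Layer 71 (z = 10.65): the cube is present — its section is the full 27.5×16.5 rectangle (area 453.75 mm²); the 22×27 cube at (-1.5, 7) contributes its full rectangle (area 594.00 mm²); the cone at (-1.5, 4) contributes a regular 8-gon of circumradius 7.396 (interpolated between r1=7.5 and r2=3 at t=0.023) (area = (8/2)·7.396²·sin(360°/8) = 154.72 mm²); Subtracting the remaining from the first: starting from the 27.5×16.5 cube (453.75 mm²), the 22×27 cube at (-1.5, 7) partially overlaps it — only the 194.75 mm² overlap (of its 594.00 mm²) is removed, clipping the outline; the cone at (-1.5, 4) partially overlaps it — only the 36.10 mm² overlap (of its 154.72 mm²) is removed, clipping the outline — area = 222.90 mm²; the r=12 cylinder at (7, 8) contributes a regular 8-gon of circumradius 12 (area = (8/2)·12.000²·sin(360°/8) = 407.29 mm²); After intersecting: the r=12 cylinder at (7, 8) partially overlaps that combined region; clipping to the common part keeps 83.86 mm² — area = 83.86 mm²; (rotated 15° about Z; rotation is an isometry so areas/perimeters/island counts are preserved). So its area = 83.86 mm². Layer 69 (z = 10.35): the cube is present — its section is the full 27.5×16.5 rectangle (area 453.75 mm²); the 22×27 cube at (-1.5, 7) contributes its full rectangle (area 594.00 mm²); the cone at (-1.5, 4) is not intersected at this z (z outside [10.5, 17]); After the difference (first − rest): starting from the 27.5×16.5 cube (453.75 mm²), the 22×27 cube at (-1.5, 7) partially overlaps it — only the 194.75 mm² overlap (of its 594.00 mm²) is removed, clipping the outline — area = 259.00 mm²; the r=12 cylinder at (7, 8) contributes a regular 8-gon of circumradius 12 (area = (8/2)·12.000²·sin(360°/8) = 407.29 mm²); Taking the intersection: the r=12 cylinder at (7, 8) partially overlaps that combined region; clipping to the common part keeps 119.95 mm² — area = 119.95 mm²; (rotated 15° about Z; rotation is an isometry so areas/perimeters/island counts are preserved). So its area = 119.95 mm². Layer 69 is larger (119.95 vs 83.86 mm²).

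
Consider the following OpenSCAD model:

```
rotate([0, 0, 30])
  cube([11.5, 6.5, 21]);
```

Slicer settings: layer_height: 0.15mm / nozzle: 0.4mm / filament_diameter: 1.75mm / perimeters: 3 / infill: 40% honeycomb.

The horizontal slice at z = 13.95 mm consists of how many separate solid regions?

1

At z = 13.95 mm: the cube is present — its section is the full 11.5×6.5 rectangle; (whole slice rotated 30° about Z — lengths, areas and connectivity unchanged). The result has 1 disconnected region.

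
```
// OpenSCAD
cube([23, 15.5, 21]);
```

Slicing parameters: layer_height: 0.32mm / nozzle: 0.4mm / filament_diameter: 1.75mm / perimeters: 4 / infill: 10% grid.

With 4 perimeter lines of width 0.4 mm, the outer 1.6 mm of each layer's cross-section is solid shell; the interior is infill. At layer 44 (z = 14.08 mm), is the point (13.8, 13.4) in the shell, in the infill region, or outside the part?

infill

At z = 14.08 mm: the 23×15.5 cube contributes its full rectangle. Overall, the cross-section is a single solid region. The nearest boundary edge runs (23.00, 15.50)→(0.00, 15.50); distance from the point to it = 2.10 mm. The point is inside the cross-section and 2.10 mm from the nearest boundary — more than the 1.6 mm shell width (4 × 0.4), so it's in the infill interior.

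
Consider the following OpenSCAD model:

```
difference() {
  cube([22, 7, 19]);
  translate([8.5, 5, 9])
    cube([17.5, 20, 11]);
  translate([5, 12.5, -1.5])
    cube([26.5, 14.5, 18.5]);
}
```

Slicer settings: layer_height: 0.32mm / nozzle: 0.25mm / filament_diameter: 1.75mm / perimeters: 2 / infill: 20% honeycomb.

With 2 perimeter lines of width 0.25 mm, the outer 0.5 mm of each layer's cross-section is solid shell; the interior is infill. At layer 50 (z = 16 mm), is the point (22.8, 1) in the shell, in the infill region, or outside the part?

outside

At z = 16 mm: the 22×7 cube contributes its full rectangle; the 17.5×20 cube at (8.5, 5) contributes its full rectangle; the cube at (5, 12.5) is present — its section is the full 26.5×14.5 rectangle; Taking the first minus the rest: starting from the 22×7 cube, the 17.5×20 cube at (8.5, 5) partially overlaps it — only the 27.00 mm² overlap (of its 350.00 mm²) is removed, clipping the outline; the 26.5×14.5 cube at (5, 12.5) misses the remaining region (no effect) — 1 connected region. Overall, the cross-section is a single solid region. The nearest boundary edge runs (22.00, 5.00)→(22.00, 0.00); distance from the point to it = 0.80 mm. The point is not inside any of the regions above, so it lies outside the cross-section (0.80 mm from the nearest boundary).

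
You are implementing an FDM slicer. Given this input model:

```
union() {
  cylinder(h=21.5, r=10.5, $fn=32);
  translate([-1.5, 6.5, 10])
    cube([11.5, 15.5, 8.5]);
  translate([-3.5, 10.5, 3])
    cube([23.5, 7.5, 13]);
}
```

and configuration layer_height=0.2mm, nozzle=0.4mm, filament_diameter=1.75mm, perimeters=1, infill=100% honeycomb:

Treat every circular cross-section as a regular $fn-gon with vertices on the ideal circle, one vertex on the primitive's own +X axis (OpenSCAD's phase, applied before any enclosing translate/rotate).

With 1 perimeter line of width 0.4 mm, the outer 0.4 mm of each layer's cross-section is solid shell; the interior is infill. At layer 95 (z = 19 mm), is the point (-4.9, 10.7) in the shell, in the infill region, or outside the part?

outside

At z = 19 mm: the cylinder: section is a regular 32-gon, circumradius r=10.5; the cube at (-1.5, 6.5) is not intersected at this z (z outside [10, 18.5]); the cube at (-3.5, 10.5) is absent (z outside [3, 16]); Combining (union): only the r=10.5 cylinder is present, so the union is just that shape — 1 connected region. Overall, the cross-section is a single solid region. The nearest boundary edge runs (-4.02, 9.70)→(-5.83, 8.73); distance from the point to it = 1.30 mm. The point is not inside any of the regions above, so it lies outside the cross-section (1.30 mm from the nearest boundary).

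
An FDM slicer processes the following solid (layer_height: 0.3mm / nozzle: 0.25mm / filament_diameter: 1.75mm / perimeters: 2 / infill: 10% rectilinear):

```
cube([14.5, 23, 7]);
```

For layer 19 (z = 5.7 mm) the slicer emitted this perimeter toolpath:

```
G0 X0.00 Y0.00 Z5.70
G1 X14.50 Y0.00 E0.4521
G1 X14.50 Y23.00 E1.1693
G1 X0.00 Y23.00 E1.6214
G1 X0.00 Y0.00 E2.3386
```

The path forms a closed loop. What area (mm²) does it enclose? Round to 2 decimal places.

Apply the shoelace formula to the sequence of (X, Y) vertices; enclosed area = 333.50 mm².

333.50 mm²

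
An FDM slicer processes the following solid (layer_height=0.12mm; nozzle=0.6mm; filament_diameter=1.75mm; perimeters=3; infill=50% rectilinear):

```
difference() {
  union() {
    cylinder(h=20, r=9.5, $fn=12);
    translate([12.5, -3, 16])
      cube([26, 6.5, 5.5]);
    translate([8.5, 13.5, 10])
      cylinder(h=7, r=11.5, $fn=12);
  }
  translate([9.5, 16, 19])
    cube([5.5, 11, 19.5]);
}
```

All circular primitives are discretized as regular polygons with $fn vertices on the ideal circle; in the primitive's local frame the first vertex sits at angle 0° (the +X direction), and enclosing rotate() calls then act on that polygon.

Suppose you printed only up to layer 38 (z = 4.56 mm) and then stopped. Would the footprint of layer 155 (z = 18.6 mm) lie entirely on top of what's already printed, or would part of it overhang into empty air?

Compare the two slices. At z = 4.56: the r=9.5 cylinder gives a regular 12-gon of circumradius 9.5 (constant along its height) (area = (12/2)·9.500²·sin(360°/12) = 270.75 mm²); the cube at (12.5, -3) is not intersected at this z (z outside [16, 21.5]); the cylinder at (8.5, 13.5) is absent (z outside [10, 17]); Taking the union: only the r=9.5 cylinder is present, so the union is just that shape — area = 270.75 mm²; the cube at (9.5, 16) does not reach this height (z outside [19, 38.5]); Subtracting the remaining from the first: none of the subtracted shapes is present at this height, so the result so far is unchanged — area = 270.75 mm². At z = 18.6: the cylinder: section is a regular 12-gon, circumradius r=9.5 (area = (12/2)·9.500²·sin(360°/12) = 270.75 mm²); the 26×6.5 cube at (12.5, -3) contributes its full rectangle (area 169.00 mm²); the cylinder at (8.5, 13.5) does not reach this height (z outside [10, 17]); Merging all regions: the 2 present regions are separate (no shared area or edge), so areas and boundary lengths simply add and each stays a separate island — area = 439.75 mm²; the cube at (9.5, 16) is not intersected at this z (z outside [19, 38.5]); Taking the first minus the rest: none of the subtracted shapes is present at this height, so the result so far is unchanged — area = 439.75 mm². Checking containment: at z = 18.6 the cross-section extends beyond the z = 4.56 cross-section by about 169.00 mm².

part overhangs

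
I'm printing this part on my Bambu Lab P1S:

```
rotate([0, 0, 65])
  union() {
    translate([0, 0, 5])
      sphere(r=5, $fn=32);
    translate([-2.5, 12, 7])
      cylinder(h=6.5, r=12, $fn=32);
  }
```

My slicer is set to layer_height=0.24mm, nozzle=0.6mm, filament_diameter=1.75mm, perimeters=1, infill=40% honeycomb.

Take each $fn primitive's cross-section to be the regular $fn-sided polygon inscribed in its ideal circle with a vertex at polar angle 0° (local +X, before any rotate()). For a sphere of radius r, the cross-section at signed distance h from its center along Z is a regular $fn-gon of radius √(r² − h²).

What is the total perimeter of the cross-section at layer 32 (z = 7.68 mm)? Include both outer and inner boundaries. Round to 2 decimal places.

82.23 mm

At z = 7.68 mm: the r=5 sphere contributes a regular 32-gon of circumradius √(5²−2.68²) = 4.221 (perimeter = 2·32·4.221·sin(180°/32) = 26.48 mm); the cylinder at (-2.5, 12): section is a regular 32-gon, circumradius r=12 (perimeter = 2·32·12.000·sin(180°/32) = 75.28 mm); Merging all regions: the regions partially overlap (shared area 23.27 mm²), so the edge portions inside another operand are dropped and the merged outline is re-measured after clipping — boundary = 82.23 mm; (whole slice rotated 65° about Z — lengths, areas and connectivity unchanged). Overall, the cross-section is a single solid region. Total boundary length (outer) = 82.23 mm.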